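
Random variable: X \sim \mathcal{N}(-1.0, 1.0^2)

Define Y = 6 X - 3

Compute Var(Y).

For Y = aX + b: Var(Y) = a² * Var(X)
Var(X) = 1.0^2 = 1
Var(Y) = 6² * 1 = 36 * 1 = 36

36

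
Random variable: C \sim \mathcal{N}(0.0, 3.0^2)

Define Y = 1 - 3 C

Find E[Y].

For Y = -3C + 1:
E[Y] = -3 * E[C] + 1
E[C] = 0.0 = 0
E[Y] = -3 * 0 + 1 = 1

1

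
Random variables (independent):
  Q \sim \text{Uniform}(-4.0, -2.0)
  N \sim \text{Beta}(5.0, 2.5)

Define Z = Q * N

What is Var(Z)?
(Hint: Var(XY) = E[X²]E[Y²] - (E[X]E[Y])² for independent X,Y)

Var(XY) = E[X²]E[Y²] - (E[X]E[Y])²
E[Q] = -3, Var(Q) = 0.33333333
E[N] = 0.66666667, Var(N) = 0.026143791
E[Q²] = 0.33333333 + (-3)² = 9.3333333
E[N²] = 0.026143791 + 0.66666667² = 0.47058824
Var(Z) = 9.3333333*0.47058824 - (-3*0.66666667)²
= 4.3921569 - 4 = 0.39215686

0.39215686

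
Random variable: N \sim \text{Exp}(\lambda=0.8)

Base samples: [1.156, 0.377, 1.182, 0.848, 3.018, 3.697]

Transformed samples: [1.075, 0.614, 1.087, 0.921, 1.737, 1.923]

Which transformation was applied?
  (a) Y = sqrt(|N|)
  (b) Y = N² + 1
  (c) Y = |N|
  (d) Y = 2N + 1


Checking option (a) Y = sqrt(|N|):
  N = 1.156 -> Y = 1.075 ✓
  N = 0.377 -> Y = 0.614 ✓
  N = 1.182 -> Y = 1.087 ✓
All samples match this transformation.

(a) sqrt(|N|)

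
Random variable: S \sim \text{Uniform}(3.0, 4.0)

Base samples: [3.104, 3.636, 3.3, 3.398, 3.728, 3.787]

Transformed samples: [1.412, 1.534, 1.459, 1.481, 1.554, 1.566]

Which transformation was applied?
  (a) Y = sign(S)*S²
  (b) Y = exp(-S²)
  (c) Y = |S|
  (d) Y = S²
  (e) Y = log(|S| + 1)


Checking option (e) Y = log(|S| + 1):
  S = 3.104 -> Y = 1.412 ✓
  S = 3.636 -> Y = 1.534 ✓
  S = 3.3 -> Y = 1.459 ✓
All samples match this transformation.

(e) log(|S| + 1)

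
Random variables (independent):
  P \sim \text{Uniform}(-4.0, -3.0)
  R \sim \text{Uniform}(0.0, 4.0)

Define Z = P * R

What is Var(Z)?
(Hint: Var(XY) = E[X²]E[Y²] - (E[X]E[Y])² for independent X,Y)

Var(XY) = E[X²]E[Y²] - (E[X]E[Y])²
E[P] = -3.5, Var(P) = 0.083333333
E[R] = 2, Var(R) = 1.3333333
E[P²] = 0.083333333 + (-3.5)² = 12.333333
E[R²] = 1.3333333 + 2² = 5.3333333
Var(Z) = 12.333333*5.3333333 - (-3.5*2)²
= 65.777778 - 49 = 16.777778

16.777778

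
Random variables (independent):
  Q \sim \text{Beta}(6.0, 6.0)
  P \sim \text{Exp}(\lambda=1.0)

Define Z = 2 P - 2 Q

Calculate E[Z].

E[Z] = -2*E[Q] + 2*E[P]
E[Q] = 0.5
E[P] = 1
E[Z] = -2*0.5 + 2*1 = 1

1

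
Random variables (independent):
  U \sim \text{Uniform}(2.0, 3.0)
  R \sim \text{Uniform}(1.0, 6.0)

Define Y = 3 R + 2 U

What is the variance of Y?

For independent RVs: Var(aX + bY) = a²Var(X) + b²Var(Y)
Var(U) = 0.083333333
Var(R) = 2.0833333
Var(Y) = 2²*0.083333333 + 3²*2.0833333
= 4*0.083333333 + 9*2.0833333 = 19.083333

19.083333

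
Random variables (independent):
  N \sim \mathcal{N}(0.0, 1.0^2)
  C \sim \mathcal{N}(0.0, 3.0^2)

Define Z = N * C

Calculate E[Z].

For independent RVs: E[XY] = E[X]*E[Y]
E[N] = 0
E[C] = 0
E[Z] = 0 * 0 = 0

0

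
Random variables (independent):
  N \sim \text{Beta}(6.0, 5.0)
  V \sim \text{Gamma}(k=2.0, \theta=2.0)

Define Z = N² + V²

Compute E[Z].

E[Z] = E[N²] + E[V²]
E[N²] = Var(N) + E[N]² = 0.020661157 + 0.29752066 = 0.31818182
E[V²] = Var(V) + E[V]² = 8 + 16 = 24
E[Z] = 0.31818182 + 24 = 24.318182

24.318182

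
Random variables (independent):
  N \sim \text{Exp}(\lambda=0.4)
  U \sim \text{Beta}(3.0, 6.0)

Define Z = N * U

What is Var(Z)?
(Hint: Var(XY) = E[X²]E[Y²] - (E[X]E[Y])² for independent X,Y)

Var(XY) = E[X²]E[Y²] - (E[X]E[Y])²
E[N] = 2.5, Var(N) = 6.25
E[U] = 0.33333333, Var(U) = 0.022222222
E[N²] = 6.25 + 2.5² = 12.5
E[U²] = 0.022222222 + 0.33333333² = 0.13333333
Var(Z) = 12.5*0.13333333 - (2.5*0.33333333)²
= 1.6666667 - 0.69444444 = 0.97222222

0.97222222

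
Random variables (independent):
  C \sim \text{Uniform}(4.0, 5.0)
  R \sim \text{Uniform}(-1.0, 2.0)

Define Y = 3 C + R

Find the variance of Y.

For independent RVs: Var(aX + bY) = a²Var(X) + b²Var(Y)
Var(C) = 0.083333333
Var(R) = 0.75
Var(Y) = 3²*0.083333333 + 1²*0.75
= 9*0.083333333 + 1*0.75 = 1.5

1.5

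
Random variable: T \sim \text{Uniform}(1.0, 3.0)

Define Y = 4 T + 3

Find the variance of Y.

For Y = aT + b: Var(Y) = a² * Var(T)
Var(T) = (3 - 1)^2/12 = 0.33333333
Var(Y) = 4² * 0.33333333 = 16 * 0.33333333 = 5.3333333

5.3333333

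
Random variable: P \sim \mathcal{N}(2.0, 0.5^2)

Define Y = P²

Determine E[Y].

Using E[X²] = Var(X) + (E[X])²:
E[P] = 2
Var(P) = 0.5^2 = 0.25
E[P²] = 0.25 + 2² = 0.25 + 4 = 4.25

4.25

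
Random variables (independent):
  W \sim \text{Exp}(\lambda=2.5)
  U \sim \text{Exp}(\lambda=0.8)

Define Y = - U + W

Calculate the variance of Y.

For independent RVs: Var(aX + bY) = a²Var(X) + b²Var(Y)
Var(W) = 0.16
Var(U) = 1.5625
Var(Y) = 1²*0.16 + (-1)²*1.5625
= 1*0.16 + 1*1.5625 = 1.7225

1.7225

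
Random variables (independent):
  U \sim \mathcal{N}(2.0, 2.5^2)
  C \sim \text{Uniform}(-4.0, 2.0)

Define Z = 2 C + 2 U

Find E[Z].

E[Z] = 2*E[U] + 2*E[C]
E[U] = 2
E[C] = -1
E[Z] = 2*2 + 2*(-1) = 2

2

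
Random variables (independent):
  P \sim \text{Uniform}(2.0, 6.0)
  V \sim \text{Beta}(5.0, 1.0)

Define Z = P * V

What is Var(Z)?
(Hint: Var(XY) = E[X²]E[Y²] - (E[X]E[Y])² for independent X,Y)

Var(XY) = E[X²]E[Y²] - (E[X]E[Y])²
E[P] = 4, Var(P) = 1.3333333
E[V] = 0.83333333, Var(V) = 0.01984127
E[P²] = 1.3333333 + 4² = 17.333333
E[V²] = 0.01984127 + 0.83333333² = 0.71428571
Var(Z) = 17.333333*0.71428571 - (4*0.83333333)²
= 12.380952 - 11.111111 = 1.2698413

1.2698413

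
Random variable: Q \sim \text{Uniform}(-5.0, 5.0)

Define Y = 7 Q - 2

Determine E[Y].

For Y = 7Q - 2:
E[Y] = 7 * E[Q] - 2
E[Q] = (-5 + 5)/2 = 0
E[Y] = 7 * 0 - 2 = -2

-2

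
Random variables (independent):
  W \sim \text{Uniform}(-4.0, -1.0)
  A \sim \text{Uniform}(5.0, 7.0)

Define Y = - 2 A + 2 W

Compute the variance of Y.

For independent RVs: Var(aX + bY) = a²Var(X) + b²Var(Y)
Var(W) = 0.75
Var(A) = 0.33333333
Var(Y) = 2²*0.75 + (-2)²*0.33333333
= 4*0.75 + 4*0.33333333 = 4.3333333

4.3333333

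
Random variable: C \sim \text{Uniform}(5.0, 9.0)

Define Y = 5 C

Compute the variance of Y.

For Y = aC + b: Var(Y) = a² * Var(C)
Var(C) = (9 - 5)^2/12 = 1.3333333
Var(Y) = 5² * 1.3333333 = 25 * 1.3333333 = 33.333333

33.333333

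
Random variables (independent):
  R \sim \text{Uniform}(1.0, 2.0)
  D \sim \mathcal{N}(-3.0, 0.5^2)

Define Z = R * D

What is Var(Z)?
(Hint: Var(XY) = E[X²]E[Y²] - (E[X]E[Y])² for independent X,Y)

Var(XY) = E[X²]E[Y²] - (E[X]E[Y])²
E[R] = 1.5, Var(R) = 0.083333333
E[D] = -3, Var(D) = 0.25
E[R²] = 0.083333333 + 1.5² = 2.3333333
E[D²] = 0.25 + (-3)² = 9.25
Var(Z) = 2.3333333*9.25 - (1.5*(-3))²
= 21.583333 - 20.25 = 1.3333333

1.3333333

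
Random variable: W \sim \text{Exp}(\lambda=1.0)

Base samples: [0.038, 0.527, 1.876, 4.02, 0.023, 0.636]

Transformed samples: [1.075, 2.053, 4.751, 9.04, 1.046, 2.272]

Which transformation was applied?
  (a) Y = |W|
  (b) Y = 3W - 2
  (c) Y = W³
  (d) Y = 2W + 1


Checking option (d) Y = 2W + 1:
  W = 0.038 -> Y = 1.075 ✓
  W = 0.527 -> Y = 2.053 ✓
  W = 1.876 -> Y = 4.751 ✓
All samples match this transformation.

(d) 2W + 1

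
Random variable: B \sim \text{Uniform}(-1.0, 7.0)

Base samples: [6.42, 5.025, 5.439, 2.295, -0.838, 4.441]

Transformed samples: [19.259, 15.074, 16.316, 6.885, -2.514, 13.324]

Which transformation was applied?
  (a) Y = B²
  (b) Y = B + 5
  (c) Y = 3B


Checking option (c) Y = 3B:
  B = 6.42 -> Y = 19.259 ✓
  B = 5.025 -> Y = 15.074 ✓
  B = 5.439 -> Y = 16.316 ✓
All samples match this transformation.

(c) 3B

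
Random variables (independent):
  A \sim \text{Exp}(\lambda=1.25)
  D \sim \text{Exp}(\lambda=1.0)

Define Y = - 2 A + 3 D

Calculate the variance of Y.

For independent RVs: Var(aX + bY) = a²Var(X) + b²Var(Y)
Var(A) = 0.64
Var(D) = 1
Var(Y) = (-2)²*0.64 + 3²*1
= 4*0.64 + 9*1 = 11.56

11.56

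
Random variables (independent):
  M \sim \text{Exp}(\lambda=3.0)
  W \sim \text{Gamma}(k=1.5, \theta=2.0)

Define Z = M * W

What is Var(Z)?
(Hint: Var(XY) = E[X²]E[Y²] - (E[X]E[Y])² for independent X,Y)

Var(XY) = E[X²]E[Y²] - (E[X]E[Y])²
E[M] = 0.33333333, Var(M) = 0.11111111
E[W] = 3, Var(W) = 6
E[M²] = 0.11111111 + 0.33333333² = 0.22222222
E[W²] = 6 + 3² = 15
Var(Z) = 0.22222222*15 - (0.33333333*3)²
= 3.3333333 - 1 = 2.3333333

2.3333333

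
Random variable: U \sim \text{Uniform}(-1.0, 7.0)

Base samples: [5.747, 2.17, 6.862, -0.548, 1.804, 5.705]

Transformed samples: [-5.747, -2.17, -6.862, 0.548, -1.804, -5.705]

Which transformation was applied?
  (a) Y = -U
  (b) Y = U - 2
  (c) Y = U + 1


Checking option (a) Y = -U:
  U = 5.747 -> Y = -5.747 ✓
  U = 2.17 -> Y = -2.17 ✓
  U = 6.862 -> Y = -6.862 ✓
All samples match this transformation.

(a) -U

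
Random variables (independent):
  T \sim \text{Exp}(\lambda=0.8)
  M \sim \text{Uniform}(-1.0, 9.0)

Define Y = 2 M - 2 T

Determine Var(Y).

For independent RVs: Var(aX + bY) = a²Var(X) + b²Var(Y)
Var(T) = 1.5625
Var(M) = 8.3333333
Var(Y) = (-2)²*1.5625 + 2²*8.3333333
= 4*1.5625 + 4*8.3333333 = 39.583333

39.583333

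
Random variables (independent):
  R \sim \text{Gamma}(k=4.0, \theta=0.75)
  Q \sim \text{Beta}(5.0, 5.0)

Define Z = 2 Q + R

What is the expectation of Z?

E[Z] = 1*E[R] + 2*E[Q]
E[R] = 3
E[Q] = 0.5
E[Z] = 1*3 + 2*0.5 = 4

4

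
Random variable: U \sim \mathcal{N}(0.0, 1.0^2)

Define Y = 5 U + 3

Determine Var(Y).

For Y = aU + b: Var(Y) = a² * Var(U)
Var(U) = 1.0^2 = 1
Var(Y) = 5² * 1 = 25 * 1 = 25

25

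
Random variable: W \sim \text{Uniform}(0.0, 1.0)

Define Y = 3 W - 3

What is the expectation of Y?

For Y = 3W - 3:
E[Y] = 3 * E[W] - 3
E[W] = (0 + 1)/2 = 0.5
E[Y] = 3 * 0.5 - 3 = -1.5

-1.5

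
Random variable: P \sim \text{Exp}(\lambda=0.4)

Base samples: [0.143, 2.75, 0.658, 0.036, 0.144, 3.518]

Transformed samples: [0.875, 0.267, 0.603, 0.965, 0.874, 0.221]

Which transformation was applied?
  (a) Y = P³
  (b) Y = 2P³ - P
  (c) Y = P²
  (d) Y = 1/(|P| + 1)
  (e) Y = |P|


Checking option (d) Y = 1/(|P| + 1):
  P = 0.143 -> Y = 0.875 ✓
  P = 2.75 -> Y = 0.267 ✓
  P = 0.658 -> Y = 0.603 ✓
All samples match this transformation.

(d) 1/(|P| + 1)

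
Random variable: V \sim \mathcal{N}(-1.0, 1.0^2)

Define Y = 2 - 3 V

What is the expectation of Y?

For Y = -3V + 2:
E[Y] = -3 * E[V] + 2
E[V] = -1.0 = -1
E[Y] = -3 * (-1) + 2 = 5

5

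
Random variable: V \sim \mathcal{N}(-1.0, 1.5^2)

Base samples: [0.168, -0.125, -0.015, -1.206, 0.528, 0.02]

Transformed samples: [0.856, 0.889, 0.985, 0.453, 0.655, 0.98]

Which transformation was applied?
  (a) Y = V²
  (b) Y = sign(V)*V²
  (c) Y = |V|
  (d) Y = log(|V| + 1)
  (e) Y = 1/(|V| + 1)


Checking option (e) Y = 1/(|V| + 1):
  V = 0.168 -> Y = 0.856 ✓
  V = -0.125 -> Y = 0.889 ✓
  V = -0.015 -> Y = 0.985 ✓
All samples match this transformation.

(e) 1/(|V| + 1)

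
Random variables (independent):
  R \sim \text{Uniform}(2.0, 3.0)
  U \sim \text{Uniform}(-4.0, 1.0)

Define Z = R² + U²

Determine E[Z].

E[Z] = E[R²] + E[U²]
E[R²] = Var(R) + E[R]² = 0.083333333 + 6.25 = 6.3333333
E[U²] = Var(U) + E[U]² = 2.0833333 + 2.25 = 4.3333333
E[Z] = 6.3333333 + 4.3333333 = 10.666667

10.666667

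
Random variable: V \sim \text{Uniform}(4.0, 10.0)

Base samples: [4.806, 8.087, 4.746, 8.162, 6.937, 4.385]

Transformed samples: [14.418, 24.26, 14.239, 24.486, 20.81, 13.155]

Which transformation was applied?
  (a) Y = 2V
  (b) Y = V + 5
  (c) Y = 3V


Checking option (c) Y = 3V:
  V = 4.806 -> Y = 14.418 ✓
  V = 8.087 -> Y = 24.26 ✓
  V = 4.746 -> Y = 14.239 ✓
All samples match this transformation.

(c) 3V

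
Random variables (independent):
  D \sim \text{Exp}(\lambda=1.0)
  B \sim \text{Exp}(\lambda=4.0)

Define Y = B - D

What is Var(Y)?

For independent RVs: Var(aX + bY) = a²Var(X) + b²Var(Y)
Var(D) = 1
Var(B) = 0.0625
Var(Y) = (-1)²*1 + 1²*0.0625
= 1*1 + 1*0.0625 = 1.0625

1.0625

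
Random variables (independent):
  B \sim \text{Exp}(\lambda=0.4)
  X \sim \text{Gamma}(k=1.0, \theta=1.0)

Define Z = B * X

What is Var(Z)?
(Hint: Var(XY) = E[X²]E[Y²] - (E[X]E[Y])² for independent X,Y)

Var(XY) = E[X²]E[Y²] - (E[X]E[Y])²
E[B] = 2.5, Var(B) = 6.25
E[X] = 1, Var(X) = 1
E[B²] = 6.25 + 2.5² = 12.5
E[X²] = 1 + 1² = 2
Var(Z) = 12.5*2 - (2.5*1)²
= 25 - 6.25 = 18.75

18.75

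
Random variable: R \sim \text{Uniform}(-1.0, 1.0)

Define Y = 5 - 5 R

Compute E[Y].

For Y = -5R + 5:
E[Y] = -5 * E[R] + 5
E[R] = (-1 + 1)/2 = 0
E[Y] = -5 * 0 + 5 = 5

5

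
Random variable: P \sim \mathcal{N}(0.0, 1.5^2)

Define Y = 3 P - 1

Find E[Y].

For Y = 3P - 1:
E[Y] = 3 * E[P] - 1
E[P] = 0.0 = 0
E[Y] = 3 * 0 - 1 = -1

-1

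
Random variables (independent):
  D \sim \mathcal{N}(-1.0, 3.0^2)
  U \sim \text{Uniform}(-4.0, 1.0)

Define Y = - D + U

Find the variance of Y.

For independent RVs: Var(aX + bY) = a²Var(X) + b²Var(Y)
Var(D) = 9
Var(U) = 2.0833333
Var(Y) = (-1)²*9 + 1²*2.0833333
= 1*9 + 1*2.0833333 = 11.083333

11.083333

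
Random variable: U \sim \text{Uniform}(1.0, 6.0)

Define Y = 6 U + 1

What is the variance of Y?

For Y = aU + b: Var(Y) = a² * Var(U)
Var(U) = (6 - 1)^2/12 = 2.0833333
Var(Y) = 6² * 2.0833333 = 36 * 2.0833333 = 75

75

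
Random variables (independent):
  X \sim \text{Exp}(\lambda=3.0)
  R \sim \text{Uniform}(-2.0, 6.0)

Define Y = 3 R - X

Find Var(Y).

For independent RVs: Var(aX + bY) = a²Var(X) + b²Var(Y)
Var(X) = 0.11111111
Var(R) = 5.3333333
Var(Y) = (-1)²*0.11111111 + 3²*5.3333333
= 1*0.11111111 + 9*5.3333333 = 48.111111

48.111111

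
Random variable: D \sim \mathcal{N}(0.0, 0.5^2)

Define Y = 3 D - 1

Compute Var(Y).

For Y = aD + b: Var(Y) = a² * Var(D)
Var(D) = 0.5^2 = 0.25
Var(Y) = 3² * 0.25 = 9 * 0.25 = 2.25

2.25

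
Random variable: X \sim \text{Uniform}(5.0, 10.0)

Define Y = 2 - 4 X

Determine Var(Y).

For Y = aX + b: Var(Y) = a² * Var(X)
Var(X) = (10 - 5)^2/12 = 2.0833333
Var(Y) = (-4)² * 2.0833333 = 16 * 2.0833333 = 33.333333

33.333333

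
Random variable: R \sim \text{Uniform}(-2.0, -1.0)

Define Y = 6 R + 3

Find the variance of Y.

For Y = aR + b: Var(Y) = a² * Var(R)
Var(R) = (-1 + 2)^2/12 = 0.083333333
Var(Y) = 6² * 0.083333333 = 36 * 0.083333333 = 3

3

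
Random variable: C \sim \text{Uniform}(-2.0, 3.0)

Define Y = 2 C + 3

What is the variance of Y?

For Y = aC + b: Var(Y) = a² * Var(C)
Var(C) = (3 + 2)^2/12 = 2.0833333
Var(Y) = 2² * 2.0833333 = 4 * 2.0833333 = 8.3333333

8.3333333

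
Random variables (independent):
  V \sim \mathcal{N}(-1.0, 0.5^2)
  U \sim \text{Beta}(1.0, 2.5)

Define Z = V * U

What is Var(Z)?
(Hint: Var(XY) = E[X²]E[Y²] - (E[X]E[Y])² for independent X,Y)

Var(XY) = E[X²]E[Y²] - (E[X]E[Y])²
E[V] = -1, Var(V) = 0.25
E[U] = 0.28571429, Var(U) = 0.045351474
E[V²] = 0.25 + (-1)² = 1.25
E[U²] = 0.045351474 + 0.28571429² = 0.12698413
Var(Z) = 1.25*0.12698413 - (-1*0.28571429)²
= 0.15873016 - 0.081632653 = 0.077097506

0.077097506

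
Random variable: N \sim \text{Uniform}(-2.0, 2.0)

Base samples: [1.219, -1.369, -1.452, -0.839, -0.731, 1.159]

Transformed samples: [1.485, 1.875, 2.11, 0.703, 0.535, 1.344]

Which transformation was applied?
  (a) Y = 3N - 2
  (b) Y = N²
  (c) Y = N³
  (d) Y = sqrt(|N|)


Checking option (b) Y = N²:
  N = 1.219 -> Y = 1.485 ✓
  N = -1.369 -> Y = 1.875 ✓
  N = -1.452 -> Y = 2.11 ✓
All samples match this transformation.

(b) N²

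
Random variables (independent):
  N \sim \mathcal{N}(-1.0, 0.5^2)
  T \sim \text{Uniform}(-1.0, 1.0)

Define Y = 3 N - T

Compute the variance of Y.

For independent RVs: Var(aX + bY) = a²Var(X) + b²Var(Y)
Var(N) = 0.25
Var(T) = 0.33333333
Var(Y) = 3²*0.25 + (-1)²*0.33333333
= 9*0.25 + 1*0.33333333 = 2.5833333

2.5833333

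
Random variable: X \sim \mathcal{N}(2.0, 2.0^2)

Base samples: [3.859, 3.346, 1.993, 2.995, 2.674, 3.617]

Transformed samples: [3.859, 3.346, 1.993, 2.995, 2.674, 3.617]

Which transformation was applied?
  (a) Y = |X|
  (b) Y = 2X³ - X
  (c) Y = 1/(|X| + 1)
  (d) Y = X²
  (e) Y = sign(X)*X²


Checking option (a) Y = |X|:
  X = 3.859 -> Y = 3.859 ✓
  X = 3.346 -> Y = 3.346 ✓
  X = 1.993 -> Y = 1.993 ✓
All samples match this transformation.

(a) |X|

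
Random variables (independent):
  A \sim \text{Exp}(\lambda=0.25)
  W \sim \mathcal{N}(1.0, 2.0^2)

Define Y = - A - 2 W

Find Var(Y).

For independent RVs: Var(aX + bY) = a²Var(X) + b²Var(Y)
Var(A) = 16
Var(W) = 4
Var(Y) = (-1)²*16 + (-2)²*4
= 1*16 + 4*4 = 32

32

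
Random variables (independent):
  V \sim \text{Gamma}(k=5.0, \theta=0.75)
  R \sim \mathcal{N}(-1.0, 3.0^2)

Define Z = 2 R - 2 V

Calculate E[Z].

E[Z] = -2*E[V] + 2*E[R]
E[V] = 3.75
E[R] = -1
E[Z] = -2*3.75 + 2*(-1) = -9.5

-9.5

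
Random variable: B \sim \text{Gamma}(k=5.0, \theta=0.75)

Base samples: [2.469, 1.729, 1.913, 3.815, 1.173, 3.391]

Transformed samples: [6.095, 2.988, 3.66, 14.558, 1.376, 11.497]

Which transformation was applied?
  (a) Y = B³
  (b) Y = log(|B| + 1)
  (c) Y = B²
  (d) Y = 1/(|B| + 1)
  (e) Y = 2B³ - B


Checking option (c) Y = B²:
  B = 2.469 -> Y = 6.095 ✓
  B = 1.729 -> Y = 2.988 ✓
  B = 1.913 -> Y = 3.66 ✓
All samples match this transformation.

(c) B²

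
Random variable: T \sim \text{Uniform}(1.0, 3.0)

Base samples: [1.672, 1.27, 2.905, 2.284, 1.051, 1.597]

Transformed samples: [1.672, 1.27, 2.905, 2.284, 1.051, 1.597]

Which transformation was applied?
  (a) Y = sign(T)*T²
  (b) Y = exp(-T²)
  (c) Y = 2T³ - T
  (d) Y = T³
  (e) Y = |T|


Checking option (e) Y = |T|:
  T = 1.672 -> Y = 1.672 ✓
  T = 1.27 -> Y = 1.27 ✓
  T = 2.905 -> Y = 2.905 ✓
All samples match this transformation.

(e) |T|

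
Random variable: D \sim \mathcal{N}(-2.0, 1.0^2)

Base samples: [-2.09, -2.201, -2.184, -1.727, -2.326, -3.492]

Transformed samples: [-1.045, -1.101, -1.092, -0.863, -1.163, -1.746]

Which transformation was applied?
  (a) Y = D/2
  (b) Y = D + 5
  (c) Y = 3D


Checking option (a) Y = D/2:
  D = -2.09 -> Y = -1.045 ✓
  D = -2.201 -> Y = -1.101 ✓
  D = -2.184 -> Y = -1.092 ✓
All samples match this transformation.

(a) D/2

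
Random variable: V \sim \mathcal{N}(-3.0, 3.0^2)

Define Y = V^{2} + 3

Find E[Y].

E[Y] = 1*E[V²] + 3
E[V] = -3
E[V²] = Var(V) + (E[V])² = 9 + 9 = 18
E[Y] = 1*18 + 3 = 21

21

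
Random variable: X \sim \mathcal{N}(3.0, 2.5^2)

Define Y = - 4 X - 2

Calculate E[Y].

For Y = -4X - 2:
E[Y] = -4 * E[X] - 2
E[X] = 3.0 = 3
E[Y] = -4 * 3 - 2 = -14

-14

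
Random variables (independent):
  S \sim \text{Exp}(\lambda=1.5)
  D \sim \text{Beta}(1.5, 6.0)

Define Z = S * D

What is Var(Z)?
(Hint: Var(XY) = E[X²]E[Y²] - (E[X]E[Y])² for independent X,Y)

Var(XY) = E[X²]E[Y²] - (E[X]E[Y])²
E[S] = 0.66666667, Var(S) = 0.44444444
E[D] = 0.2, Var(D) = 0.018823529
E[S²] = 0.44444444 + 0.66666667² = 0.88888889
E[D²] = 0.018823529 + 0.2² = 0.058823529
Var(Z) = 0.88888889*0.058823529 - (0.66666667*0.2)²
= 0.052287582 - 0.017777778 = 0.034509804

0.034509804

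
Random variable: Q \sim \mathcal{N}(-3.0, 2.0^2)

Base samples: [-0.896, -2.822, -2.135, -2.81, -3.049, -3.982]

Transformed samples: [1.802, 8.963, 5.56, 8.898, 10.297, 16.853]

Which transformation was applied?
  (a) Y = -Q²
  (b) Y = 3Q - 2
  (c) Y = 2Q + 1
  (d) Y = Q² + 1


Checking option (d) Y = Q² + 1:
  Q = -0.896 -> Y = 1.802 ✓
  Q = -2.822 -> Y = 8.963 ✓
  Q = -2.135 -> Y = 5.56 ✓
All samples match this transformation.

(d) Q² + 1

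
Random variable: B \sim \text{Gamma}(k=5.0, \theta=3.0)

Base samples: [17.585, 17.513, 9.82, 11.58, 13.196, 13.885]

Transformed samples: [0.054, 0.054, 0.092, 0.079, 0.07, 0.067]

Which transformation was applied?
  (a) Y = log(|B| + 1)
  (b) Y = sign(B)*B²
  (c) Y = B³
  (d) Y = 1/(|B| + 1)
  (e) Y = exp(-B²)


Checking option (d) Y = 1/(|B| + 1):
  B = 17.585 -> Y = 0.054 ✓
  B = 17.513 -> Y = 0.054 ✓
  B = 9.82 -> Y = 0.092 ✓
All samples match this transformation.

(d) 1/(|B| + 1)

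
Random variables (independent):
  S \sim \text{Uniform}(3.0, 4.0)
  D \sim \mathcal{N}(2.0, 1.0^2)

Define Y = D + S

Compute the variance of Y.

For independent RVs: Var(aX + bY) = a²Var(X) + b²Var(Y)
Var(S) = 0.083333333
Var(D) = 1
Var(Y) = 1²*0.083333333 + 1²*1
= 1*0.083333333 + 1*1 = 1.0833333

1.0833333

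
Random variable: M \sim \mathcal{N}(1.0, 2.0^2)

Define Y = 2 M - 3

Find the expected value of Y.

For Y = 2M - 3:
E[Y] = 2 * E[M] - 3
E[M] = 1.0 = 1
E[Y] = 2 * 1 - 3 = -1

-1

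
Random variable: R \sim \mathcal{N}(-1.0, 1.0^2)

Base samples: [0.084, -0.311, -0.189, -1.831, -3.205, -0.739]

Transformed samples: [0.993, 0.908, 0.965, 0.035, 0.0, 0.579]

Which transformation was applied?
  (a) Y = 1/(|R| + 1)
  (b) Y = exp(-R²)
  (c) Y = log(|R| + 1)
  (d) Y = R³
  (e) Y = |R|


Checking option (b) Y = exp(-R²):
  R = 0.084 -> Y = 0.993 ✓
  R = -0.311 -> Y = 0.908 ✓
  R = -0.189 -> Y = 0.965 ✓
All samples match this transformation.

(b) exp(-R²)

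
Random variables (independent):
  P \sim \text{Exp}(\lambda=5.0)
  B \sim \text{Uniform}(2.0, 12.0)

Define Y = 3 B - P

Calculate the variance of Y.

For independent RVs: Var(aX + bY) = a²Var(X) + b²Var(Y)
Var(P) = 0.04
Var(B) = 8.3333333
Var(Y) = (-1)²*0.04 + 3²*8.3333333
= 1*0.04 + 9*8.3333333 = 75.04

75.04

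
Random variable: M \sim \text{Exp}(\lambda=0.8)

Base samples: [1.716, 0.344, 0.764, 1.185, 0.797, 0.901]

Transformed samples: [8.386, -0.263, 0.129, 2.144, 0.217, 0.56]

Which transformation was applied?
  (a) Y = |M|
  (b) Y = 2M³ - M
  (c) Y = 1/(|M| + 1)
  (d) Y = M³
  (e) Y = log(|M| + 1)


Checking option (b) Y = 2M³ - M:
  M = 1.716 -> Y = 8.386 ✓
  M = 0.344 -> Y = -0.263 ✓
  M = 0.764 -> Y = 0.129 ✓
All samples match this transformation.

(b) 2M³ - M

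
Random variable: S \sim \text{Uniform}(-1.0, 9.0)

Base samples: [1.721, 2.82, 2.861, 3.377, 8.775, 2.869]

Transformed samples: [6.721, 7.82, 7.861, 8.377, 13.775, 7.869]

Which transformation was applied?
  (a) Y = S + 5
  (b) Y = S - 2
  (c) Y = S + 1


Checking option (a) Y = S + 5:
  S = 1.721 -> Y = 6.721 ✓
  S = 2.82 -> Y = 7.82 ✓
  S = 2.861 -> Y = 7.861 ✓
All samples match this transformation.

(a) S + 5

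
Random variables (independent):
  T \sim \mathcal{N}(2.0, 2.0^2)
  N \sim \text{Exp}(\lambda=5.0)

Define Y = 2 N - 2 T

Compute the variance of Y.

For independent RVs: Var(aX + bY) = a²Var(X) + b²Var(Y)
Var(T) = 4
Var(N) = 0.04
Var(Y) = (-2)²*4 + 2²*0.04
= 4*4 + 4*0.04 = 16.16

16.16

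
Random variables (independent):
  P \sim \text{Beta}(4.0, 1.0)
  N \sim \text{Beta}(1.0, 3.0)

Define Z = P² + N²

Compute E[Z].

E[Z] = E[P²] + E[N²]
E[P²] = Var(P) + E[P]² = 0.026666667 + 0.64 = 0.66666667
E[N²] = Var(N) + E[N]² = 0.0375 + 0.0625 = 0.1
E[Z] = 0.66666667 + 0.1 = 0.76666667

0.76666667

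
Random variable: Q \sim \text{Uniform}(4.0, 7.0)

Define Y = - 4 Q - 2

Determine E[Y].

For Y = -4Q - 2:
E[Y] = -4 * E[Q] - 2
E[Q] = (4 + 7)/2 = 5.5
E[Y] = -4 * 5.5 - 2 = -24

-24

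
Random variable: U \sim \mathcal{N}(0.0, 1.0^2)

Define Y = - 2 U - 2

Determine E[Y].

For Y = -2U - 2:
E[Y] = -2 * E[U] - 2
E[U] = 0.0 = 0
E[Y] = -2 * 0 - 2 = -2

-2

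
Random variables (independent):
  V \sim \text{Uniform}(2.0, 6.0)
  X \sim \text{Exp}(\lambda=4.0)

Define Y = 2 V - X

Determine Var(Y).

For independent RVs: Var(aX + bY) = a²Var(X) + b²Var(Y)
Var(V) = 1.3333333
Var(X) = 0.0625
Var(Y) = 2²*1.3333333 + (-1)²*0.0625
= 4*1.3333333 + 1*0.0625 = 5.3958333

5.3958333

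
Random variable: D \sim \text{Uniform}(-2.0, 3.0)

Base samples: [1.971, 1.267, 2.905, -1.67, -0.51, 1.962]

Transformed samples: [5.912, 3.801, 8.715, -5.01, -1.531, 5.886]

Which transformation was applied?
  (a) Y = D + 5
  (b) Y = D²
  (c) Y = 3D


Checking option (c) Y = 3D:
  D = 1.971 -> Y = 5.912 ✓
  D = 1.267 -> Y = 3.801 ✓
  D = 2.905 -> Y = 8.715 ✓
All samples match this transformation.

(c) 3D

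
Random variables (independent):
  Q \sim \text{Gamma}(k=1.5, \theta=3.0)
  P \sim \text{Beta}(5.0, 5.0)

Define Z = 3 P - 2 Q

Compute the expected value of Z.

E[Z] = -2*E[Q] + 3*E[P]
E[Q] = 4.5
E[P] = 0.5
E[Z] = -2*4.5 + 3*0.5 = -7.5

-7.5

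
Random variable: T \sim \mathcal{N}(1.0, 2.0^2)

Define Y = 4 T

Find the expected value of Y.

For Y = 4T:
E[Y] = 4 * E[T]
E[T] = 1.0 = 1
E[Y] = 4 * 1 = 4

4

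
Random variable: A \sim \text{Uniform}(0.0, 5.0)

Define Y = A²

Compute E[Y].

E[A²] = Var(A) + (E[A])² = 2.0833333 + 6.25 = 8.3333333

8.3333333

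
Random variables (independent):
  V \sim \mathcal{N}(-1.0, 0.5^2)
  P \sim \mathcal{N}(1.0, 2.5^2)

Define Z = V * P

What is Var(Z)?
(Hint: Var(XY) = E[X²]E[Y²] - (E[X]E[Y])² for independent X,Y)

Var(XY) = E[X²]E[Y²] - (E[X]E[Y])²
E[V] = -1, Var(V) = 0.25
E[P] = 1, Var(P) = 6.25
E[V²] = 0.25 + (-1)² = 1.25
E[P²] = 6.25 + 1² = 7.25
Var(Z) = 1.25*7.25 - (-1*1)²
= 9.0625 - 1 = 8.0625

8.0625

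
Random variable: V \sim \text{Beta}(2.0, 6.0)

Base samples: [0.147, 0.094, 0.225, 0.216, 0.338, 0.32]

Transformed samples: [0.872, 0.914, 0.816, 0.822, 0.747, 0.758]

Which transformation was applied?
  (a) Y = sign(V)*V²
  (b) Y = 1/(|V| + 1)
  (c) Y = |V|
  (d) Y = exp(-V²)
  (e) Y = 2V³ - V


Checking option (b) Y = 1/(|V| + 1):
  V = 0.147 -> Y = 0.872 ✓
  V = 0.094 -> Y = 0.914 ✓
  V = 0.225 -> Y = 0.816 ✓
All samples match this transformation.

(b) 1/(|V| + 1)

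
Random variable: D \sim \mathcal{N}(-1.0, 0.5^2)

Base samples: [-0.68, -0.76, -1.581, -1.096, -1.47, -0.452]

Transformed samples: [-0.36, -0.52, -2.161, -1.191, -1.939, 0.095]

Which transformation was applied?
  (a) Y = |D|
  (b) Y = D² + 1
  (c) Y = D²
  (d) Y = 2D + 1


Checking option (d) Y = 2D + 1:
  D = -0.68 -> Y = -0.36 ✓
  D = -0.76 -> Y = -0.52 ✓
  D = -1.581 -> Y = -2.161 ✓
All samples match this transformation.

(d) 2D + 1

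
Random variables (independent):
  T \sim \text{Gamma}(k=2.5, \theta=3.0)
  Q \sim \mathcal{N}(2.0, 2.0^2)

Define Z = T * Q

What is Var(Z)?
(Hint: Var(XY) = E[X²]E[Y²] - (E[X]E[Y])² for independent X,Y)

Var(XY) = E[X²]E[Y²] - (E[X]E[Y])²
E[T] = 7.5, Var(T) = 22.5
E[Q] = 2, Var(Q) = 4
E[T²] = 22.5 + 7.5² = 78.75
E[Q²] = 4 + 2² = 8
Var(Z) = 78.75*8 - (7.5*2)²
= 630 - 225 = 405

405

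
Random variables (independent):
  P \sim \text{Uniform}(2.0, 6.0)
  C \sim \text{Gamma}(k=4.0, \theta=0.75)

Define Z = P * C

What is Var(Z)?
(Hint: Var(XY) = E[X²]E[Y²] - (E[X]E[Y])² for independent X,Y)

Var(XY) = E[X²]E[Y²] - (E[X]E[Y])²
E[P] = 4, Var(P) = 1.3333333
E[C] = 3, Var(C) = 2.25
E[P²] = 1.3333333 + 4² = 17.333333
E[C²] = 2.25 + 3² = 11.25
Var(Z) = 17.333333*11.25 - (4*3)²
= 195 - 144 = 51

51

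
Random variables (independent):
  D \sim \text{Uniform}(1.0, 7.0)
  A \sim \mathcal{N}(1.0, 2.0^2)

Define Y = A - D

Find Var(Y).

For independent RVs: Var(aX + bY) = a²Var(X) + b²Var(Y)
Var(D) = 3
Var(A) = 4
Var(Y) = (-1)²*3 + 1²*4
= 1*3 + 1*4 = 7

7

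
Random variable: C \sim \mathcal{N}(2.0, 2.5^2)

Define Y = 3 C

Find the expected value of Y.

For Y = 3C:
E[Y] = 3 * E[C]
E[C] = 2.0 = 2
E[Y] = 3 * 2 = 6

6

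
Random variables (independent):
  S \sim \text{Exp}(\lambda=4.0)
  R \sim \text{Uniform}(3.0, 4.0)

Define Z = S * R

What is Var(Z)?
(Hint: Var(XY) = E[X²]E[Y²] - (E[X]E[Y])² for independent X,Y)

Var(XY) = E[X²]E[Y²] - (E[X]E[Y])²
E[S] = 0.25, Var(S) = 0.0625
E[R] = 3.5, Var(R) = 0.083333333
E[S²] = 0.0625 + 0.25² = 0.125
E[R²] = 0.083333333 + 3.5² = 12.333333
Var(Z) = 0.125*12.333333 - (0.25*3.5)²
= 1.5416667 - 0.765625 = 0.77604167

0.77604167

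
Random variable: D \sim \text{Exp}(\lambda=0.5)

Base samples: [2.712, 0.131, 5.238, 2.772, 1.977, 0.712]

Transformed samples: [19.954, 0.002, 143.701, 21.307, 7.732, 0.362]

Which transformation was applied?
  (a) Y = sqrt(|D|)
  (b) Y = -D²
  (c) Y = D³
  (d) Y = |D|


Checking option (c) Y = D³:
  D = 2.712 -> Y = 19.954 ✓
  D = 0.131 -> Y = 0.002 ✓
  D = 5.238 -> Y = 143.701 ✓
All samples match this transformation.

(c) D³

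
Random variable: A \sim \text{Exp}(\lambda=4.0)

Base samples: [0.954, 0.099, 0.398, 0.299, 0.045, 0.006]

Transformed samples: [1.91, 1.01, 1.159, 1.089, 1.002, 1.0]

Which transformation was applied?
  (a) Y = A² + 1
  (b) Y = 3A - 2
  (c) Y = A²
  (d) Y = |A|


Checking option (a) Y = A² + 1:
  A = 0.954 -> Y = 1.91 ✓
  A = 0.099 -> Y = 1.01 ✓
  A = 0.398 -> Y = 1.159 ✓
All samples match this transformation.

(a) A² + 1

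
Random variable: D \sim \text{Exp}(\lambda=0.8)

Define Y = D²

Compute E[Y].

E[D²] = Var(D) + (E[D])² = 1.5625 + 1.5625 = 3.125

3.125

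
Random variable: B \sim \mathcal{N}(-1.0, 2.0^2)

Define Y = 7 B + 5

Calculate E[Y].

For Y = 7B + 5:
E[Y] = 7 * E[B] + 5
E[B] = -1.0 = -1
E[Y] = 7 * (-1) + 5 = -2

-2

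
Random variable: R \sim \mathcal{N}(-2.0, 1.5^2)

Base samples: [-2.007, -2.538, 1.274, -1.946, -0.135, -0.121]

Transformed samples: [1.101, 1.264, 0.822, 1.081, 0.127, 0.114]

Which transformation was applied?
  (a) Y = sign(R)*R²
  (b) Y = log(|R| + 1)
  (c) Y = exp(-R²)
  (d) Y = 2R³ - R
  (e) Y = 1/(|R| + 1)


Checking option (b) Y = log(|R| + 1):
  R = -2.007 -> Y = 1.101 ✓
  R = -2.538 -> Y = 1.264 ✓
  R = 1.274 -> Y = 0.822 ✓
All samples match this transformation.

(b) log(|R| + 1)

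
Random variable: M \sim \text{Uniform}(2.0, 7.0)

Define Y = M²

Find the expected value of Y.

Using E[X²] = Var(X) + (E[X])²:
E[M] = 4.5
Var(M) = (7 - 2)^2/12 = 2.0833333
E[M²] = 2.0833333 + 4.5² = 2.0833333 + 20.25 = 22.333333

22.333333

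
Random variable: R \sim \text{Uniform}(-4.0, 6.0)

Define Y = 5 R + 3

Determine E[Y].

For Y = 5R + 3:
E[Y] = 5 * E[R] + 3
E[R] = (-4 + 6)/2 = 1
E[Y] = 5 * 1 + 3 = 8

8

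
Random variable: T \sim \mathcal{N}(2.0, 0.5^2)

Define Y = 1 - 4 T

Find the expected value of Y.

For Y = -4T + 1:
E[Y] = -4 * E[T] + 1
E[T] = 2.0 = 2
E[Y] = -4 * 2 + 1 = -7

-7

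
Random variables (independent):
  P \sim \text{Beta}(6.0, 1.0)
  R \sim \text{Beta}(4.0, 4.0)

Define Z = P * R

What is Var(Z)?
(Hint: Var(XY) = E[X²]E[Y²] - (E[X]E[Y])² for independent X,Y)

Var(XY) = E[X²]E[Y²] - (E[X]E[Y])²
E[P] = 0.85714286, Var(P) = 0.015306122
E[R] = 0.5, Var(R) = 0.027777778
E[P²] = 0.015306122 + 0.85714286² = 0.75
E[R²] = 0.027777778 + 0.5² = 0.27777778
Var(Z) = 0.75*0.27777778 - (0.85714286*0.5)²
= 0.20833333 - 0.18367347 = 0.024659864

0.024659864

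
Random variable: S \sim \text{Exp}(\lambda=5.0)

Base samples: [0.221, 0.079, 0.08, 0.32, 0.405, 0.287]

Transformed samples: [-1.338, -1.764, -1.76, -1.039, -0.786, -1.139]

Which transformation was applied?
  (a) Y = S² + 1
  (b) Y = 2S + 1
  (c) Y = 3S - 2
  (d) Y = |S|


Checking option (c) Y = 3S - 2:
  S = 0.221 -> Y = -1.338 ✓
  S = 0.079 -> Y = -1.764 ✓
  S = 0.08 -> Y = -1.76 ✓
All samples match this transformation.

(c) 3S - 2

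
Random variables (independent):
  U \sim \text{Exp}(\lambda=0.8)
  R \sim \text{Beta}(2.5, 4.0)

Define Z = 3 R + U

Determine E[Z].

E[Z] = 1*E[U] + 3*E[R]
E[U] = 1.25
E[R] = 0.38461538
E[Z] = 1*1.25 + 3*0.38461538 = 2.4038462

2.4038462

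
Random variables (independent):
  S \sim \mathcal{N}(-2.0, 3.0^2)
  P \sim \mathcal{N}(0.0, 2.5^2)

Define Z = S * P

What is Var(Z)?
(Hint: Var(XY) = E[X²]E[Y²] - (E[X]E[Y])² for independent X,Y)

Var(XY) = E[X²]E[Y²] - (E[X]E[Y])²
E[S] = -2, Var(S) = 9
E[P] = 0, Var(P) = 6.25
E[S²] = 9 + (-2)² = 13
E[P²] = 6.25 + 0² = 6.25
Var(Z) = 13*6.25 - (-2*0)²
= 81.25 - 0 = 81.25

81.25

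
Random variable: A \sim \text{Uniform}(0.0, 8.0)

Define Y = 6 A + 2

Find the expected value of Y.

For Y = 6A + 2:
E[Y] = 6 * E[A] + 2
E[A] = (0 + 8)/2 = 4
E[Y] = 6 * 4 + 2 = 26

26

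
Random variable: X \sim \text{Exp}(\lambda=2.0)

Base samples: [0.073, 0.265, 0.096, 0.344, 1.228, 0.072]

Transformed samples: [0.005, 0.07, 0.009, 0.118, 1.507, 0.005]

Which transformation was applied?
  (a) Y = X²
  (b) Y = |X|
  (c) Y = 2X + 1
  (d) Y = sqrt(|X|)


Checking option (a) Y = X²:
  X = 0.073 -> Y = 0.005 ✓
  X = 0.265 -> Y = 0.07 ✓
  X = 0.096 -> Y = 0.009 ✓
All samples match this transformation.

(a) X²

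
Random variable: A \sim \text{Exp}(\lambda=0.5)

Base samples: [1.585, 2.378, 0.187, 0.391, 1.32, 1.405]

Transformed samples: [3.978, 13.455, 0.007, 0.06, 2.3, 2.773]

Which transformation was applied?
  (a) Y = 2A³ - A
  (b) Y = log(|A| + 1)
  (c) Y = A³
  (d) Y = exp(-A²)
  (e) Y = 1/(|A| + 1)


Checking option (c) Y = A³:
  A = 1.585 -> Y = 3.978 ✓
  A = 2.378 -> Y = 13.455 ✓
  A = 0.187 -> Y = 0.007 ✓
All samples match this transformation.

(c) A³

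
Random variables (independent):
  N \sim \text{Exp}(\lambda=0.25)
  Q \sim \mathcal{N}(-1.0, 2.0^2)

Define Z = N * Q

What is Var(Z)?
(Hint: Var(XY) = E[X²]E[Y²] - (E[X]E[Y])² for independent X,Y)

Var(XY) = E[X²]E[Y²] - (E[X]E[Y])²
E[N] = 4, Var(N) = 16
E[Q] = -1, Var(Q) = 4
E[N²] = 16 + 4² = 32
E[Q²] = 4 + (-1)² = 5
Var(Z) = 32*5 - (4*(-1))²
= 160 - 16 = 144

144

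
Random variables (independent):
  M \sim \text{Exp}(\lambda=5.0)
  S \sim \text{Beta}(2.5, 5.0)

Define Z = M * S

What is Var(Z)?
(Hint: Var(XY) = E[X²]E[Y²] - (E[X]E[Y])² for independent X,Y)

Var(XY) = E[X²]E[Y²] - (E[X]E[Y])²
E[M] = 0.2, Var(M) = 0.04
E[S] = 0.33333333, Var(S) = 0.026143791
E[M²] = 0.04 + 0.2² = 0.08
E[S²] = 0.026143791 + 0.33333333² = 0.1372549
Var(Z) = 0.08*0.1372549 - (0.2*0.33333333)²
= 0.010980392 - 0.0044444444 = 0.0065359477

0.0065359477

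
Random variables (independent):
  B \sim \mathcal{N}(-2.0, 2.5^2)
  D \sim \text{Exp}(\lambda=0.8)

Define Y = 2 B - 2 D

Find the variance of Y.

For independent RVs: Var(aX + bY) = a²Var(X) + b²Var(Y)
Var(B) = 6.25
Var(D) = 1.5625
Var(Y) = 2²*6.25 + (-2)²*1.5625
= 4*6.25 + 4*1.5625 = 31.25

31.25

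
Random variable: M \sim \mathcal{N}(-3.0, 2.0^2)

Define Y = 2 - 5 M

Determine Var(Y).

For Y = aM + b: Var(Y) = a² * Var(M)
Var(M) = 2.0^2 = 4
Var(Y) = (-5)² * 4 = 25 * 4 = 100

100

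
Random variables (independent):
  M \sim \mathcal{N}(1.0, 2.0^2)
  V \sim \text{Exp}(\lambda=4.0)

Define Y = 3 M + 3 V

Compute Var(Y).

For independent RVs: Var(aX + bY) = a²Var(X) + b²Var(Y)
Var(M) = 4
Var(V) = 0.0625
Var(Y) = 3²*4 + 3²*0.0625
= 9*4 + 9*0.0625 = 36.5625

36.5625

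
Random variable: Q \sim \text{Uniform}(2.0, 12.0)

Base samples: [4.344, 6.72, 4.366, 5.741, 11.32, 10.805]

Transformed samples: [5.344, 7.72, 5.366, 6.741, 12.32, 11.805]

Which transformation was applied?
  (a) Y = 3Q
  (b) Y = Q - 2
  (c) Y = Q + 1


Checking option (c) Y = Q + 1:
  Q = 4.344 -> Y = 5.344 ✓
  Q = 6.72 -> Y = 7.72 ✓
  Q = 4.366 -> Y = 5.366 ✓
All samples match this transformation.

(c) Q + 1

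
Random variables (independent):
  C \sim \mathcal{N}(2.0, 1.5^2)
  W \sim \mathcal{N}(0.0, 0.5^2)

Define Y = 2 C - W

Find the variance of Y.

For independent RVs: Var(aX + bY) = a²Var(X) + b²Var(Y)
Var(C) = 2.25
Var(W) = 0.25
Var(Y) = 2²*2.25 + (-1)²*0.25
= 4*2.25 + 1*0.25 = 9.25

9.25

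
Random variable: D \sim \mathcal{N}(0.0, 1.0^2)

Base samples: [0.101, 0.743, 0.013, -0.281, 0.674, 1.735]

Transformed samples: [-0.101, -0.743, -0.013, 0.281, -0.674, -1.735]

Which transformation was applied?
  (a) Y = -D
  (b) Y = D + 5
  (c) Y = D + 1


Checking option (a) Y = -D:
  D = 0.101 -> Y = -0.101 ✓
  D = 0.743 -> Y = -0.743 ✓
  D = 0.013 -> Y = -0.013 ✓
All samples match this transformation.

(a) -D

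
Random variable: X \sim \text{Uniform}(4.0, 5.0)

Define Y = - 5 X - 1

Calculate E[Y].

For Y = -5X - 1:
E[Y] = -5 * E[X] - 1
E[X] = (4 + 5)/2 = 4.5
E[Y] = -5 * 4.5 - 1 = -23.5

-23.5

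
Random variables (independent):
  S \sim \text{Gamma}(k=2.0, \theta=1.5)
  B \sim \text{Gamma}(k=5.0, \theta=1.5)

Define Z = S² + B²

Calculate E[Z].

E[Z] = E[S²] + E[B²]
E[S²] = Var(S) + E[S]² = 4.5 + 9 = 13.5
E[B²] = Var(B) + E[B]² = 11.25 + 56.25 = 67.5
E[Z] = 13.5 + 67.5 = 81

81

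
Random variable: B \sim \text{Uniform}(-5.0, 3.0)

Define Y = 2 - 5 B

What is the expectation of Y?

For Y = -5B + 2:
E[Y] = -5 * E[B] + 2
E[B] = (-5 + 3)/2 = -1
E[Y] = -5 * (-1) + 2 = 7

7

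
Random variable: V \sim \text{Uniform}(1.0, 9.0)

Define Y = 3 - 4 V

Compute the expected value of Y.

For Y = -4V + 3:
E[Y] = -4 * E[V] + 3
E[V] = (1 + 9)/2 = 5
E[Y] = -4 * 5 + 3 = -17

-17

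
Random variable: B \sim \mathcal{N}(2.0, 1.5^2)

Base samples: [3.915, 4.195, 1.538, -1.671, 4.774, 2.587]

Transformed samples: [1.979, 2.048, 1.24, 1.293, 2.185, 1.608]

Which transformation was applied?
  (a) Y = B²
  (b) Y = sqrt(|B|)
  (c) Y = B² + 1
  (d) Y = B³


Checking option (b) Y = sqrt(|B|):
  B = 3.915 -> Y = 1.979 ✓
  B = 4.195 -> Y = 2.048 ✓
  B = 1.538 -> Y = 1.24 ✓
All samples match this transformation.

(b) sqrt(|B|)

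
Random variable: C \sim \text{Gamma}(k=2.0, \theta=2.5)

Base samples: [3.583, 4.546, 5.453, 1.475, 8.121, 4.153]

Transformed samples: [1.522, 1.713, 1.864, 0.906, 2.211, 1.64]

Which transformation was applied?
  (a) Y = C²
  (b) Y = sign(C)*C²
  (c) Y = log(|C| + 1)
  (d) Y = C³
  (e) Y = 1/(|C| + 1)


Checking option (c) Y = log(|C| + 1):
  C = 3.583 -> Y = 1.522 ✓
  C = 4.546 -> Y = 1.713 ✓
  C = 5.453 -> Y = 1.864 ✓
All samples match this transformation.

(c) log(|C| + 1)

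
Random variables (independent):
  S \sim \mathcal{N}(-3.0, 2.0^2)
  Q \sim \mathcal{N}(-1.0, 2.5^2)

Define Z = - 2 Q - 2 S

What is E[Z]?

E[Z] = -2*E[S] - 2*E[Q]
E[S] = -3
E[Q] = -1
E[Z] = -2*(-3) - 2*(-1) = 8

8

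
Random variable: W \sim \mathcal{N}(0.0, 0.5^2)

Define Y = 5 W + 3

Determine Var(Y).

For Y = aW + b: Var(Y) = a² * Var(W)
Var(W) = 0.5^2 = 0.25
Var(Y) = 5² * 0.25 = 25 * 0.25 = 6.25

6.25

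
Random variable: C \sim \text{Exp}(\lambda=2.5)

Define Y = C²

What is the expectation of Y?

Using E[X²] = Var(X) + (E[X])²:
E[C] = 0.4
Var(C) = 1/2.5^2 = 0.16
E[C²] = 0.16 + 0.4² = 0.16 + 0.16 = 0.32

0.32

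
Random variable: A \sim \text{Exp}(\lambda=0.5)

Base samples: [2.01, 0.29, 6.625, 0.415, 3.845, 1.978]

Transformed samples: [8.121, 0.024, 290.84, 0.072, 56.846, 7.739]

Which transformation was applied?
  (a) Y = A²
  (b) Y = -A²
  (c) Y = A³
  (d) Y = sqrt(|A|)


Checking option (c) Y = A³:
  A = 2.01 -> Y = 8.121 ✓
  A = 0.29 -> Y = 0.024 ✓
  A = 6.625 -> Y = 290.84 ✓
All samples match this transformation.

(c) A³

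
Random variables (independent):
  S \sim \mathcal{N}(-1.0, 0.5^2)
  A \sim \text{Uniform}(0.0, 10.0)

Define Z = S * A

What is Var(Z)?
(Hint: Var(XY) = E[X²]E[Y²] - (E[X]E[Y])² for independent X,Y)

Var(XY) = E[X²]E[Y²] - (E[X]E[Y])²
E[S] = -1, Var(S) = 0.25
E[A] = 5, Var(A) = 8.3333333
E[S²] = 0.25 + (-1)² = 1.25
E[A²] = 8.3333333 + 5² = 33.333333
Var(Z) = 1.25*33.333333 - (-1*5)²
= 41.666667 - 25 = 16.666667

16.666667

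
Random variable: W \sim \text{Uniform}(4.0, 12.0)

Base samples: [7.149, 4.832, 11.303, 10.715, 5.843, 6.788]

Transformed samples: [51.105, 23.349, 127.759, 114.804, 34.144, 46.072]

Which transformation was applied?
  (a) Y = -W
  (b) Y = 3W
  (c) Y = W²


Checking option (c) Y = W²:
  W = 7.149 -> Y = 51.105 ✓
  W = 4.832 -> Y = 23.349 ✓
  W = 11.303 -> Y = 127.759 ✓
All samples match this transformation.

(c) W²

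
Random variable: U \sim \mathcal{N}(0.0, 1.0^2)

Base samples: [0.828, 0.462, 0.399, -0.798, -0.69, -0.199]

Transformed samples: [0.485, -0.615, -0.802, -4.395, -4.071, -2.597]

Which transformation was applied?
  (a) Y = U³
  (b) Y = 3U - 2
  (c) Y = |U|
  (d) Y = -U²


Checking option (b) Y = 3U - 2:
  U = 0.828 -> Y = 0.485 ✓
  U = 0.462 -> Y = -0.615 ✓
  U = 0.399 -> Y = -0.802 ✓
All samples match this transformation.

(b) 3U - 2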